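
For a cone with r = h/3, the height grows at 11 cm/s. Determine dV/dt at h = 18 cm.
396π cm³/s

V = (1/3)π(h/3)²h = πh³/27
dV/dt = πh²/9 · 11
At h = 18: dV/dt = 396π cm³/s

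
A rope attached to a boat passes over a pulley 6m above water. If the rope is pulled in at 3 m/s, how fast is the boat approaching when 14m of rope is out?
21√10/20 ≈ 3.32 m/s

rope² = x² + 6²
x = √(14² - 6²) = 4√10
dx/dt = (rope/x) · d(rope)/dt = (14/(4√10)) · (-3) = -21√10/20 m/s
The boat approaches at 21√10/20 ≈ 3.32 m/s.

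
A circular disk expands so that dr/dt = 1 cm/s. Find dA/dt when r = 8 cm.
16π cm²/s

A = πr²
dA/dt = 2πr · dr/dt = 2π(8)(1) = 16π cm²/s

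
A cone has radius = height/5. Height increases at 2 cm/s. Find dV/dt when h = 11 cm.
242π/25 cm³/s

V = (1/3)π(h/5)²h = πh³/75
dV/dt = πh²/25 · 2
At h = 11: dV/dt = 242π/25 cm³/s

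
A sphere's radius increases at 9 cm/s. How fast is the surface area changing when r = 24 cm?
1728π cm²/s

S = 4πr²
dS/dt = dS/dr · dr/dt = 8πr · 9
At r = 24: dS/dt = 1728π cm²/s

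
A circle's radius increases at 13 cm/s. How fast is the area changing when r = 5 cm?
130π cm²/s

A = πr²
dA/dt = 2πr · dr/dt = 2π(5)(13) = 130π cm²/s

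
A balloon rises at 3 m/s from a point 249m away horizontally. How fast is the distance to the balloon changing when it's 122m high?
366√76885/76885 ≈ 1.32 m/s

z² = 249² + y²
z = √(249² + 122²) = √76885
dz/dt = y/z · dy/dt = 122/√76885 · 3 = 366√76885/76885 ≈ 1.32 m/s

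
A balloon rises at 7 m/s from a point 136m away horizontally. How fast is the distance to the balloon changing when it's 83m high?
581√25385/25385 ≈ 3.647 m/s

z² = 136² + y²
z = √(136² + 83²) = √25385
dz/dt = y/z · dy/dt = 83/√25385 · 7 = 581√25385/25385 ≈ 3.647 m/s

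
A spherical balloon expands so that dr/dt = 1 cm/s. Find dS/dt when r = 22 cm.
176π cm²/s

S = 4πr²
dS/dt = dS/dr · dr/dt = 8πr · 1
At r = 22: dS/dt = 176π cm²/s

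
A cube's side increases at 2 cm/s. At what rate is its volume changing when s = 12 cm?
864 cm³/s

V = s³
dV/dt = 3s² · ds/dt = 3·12²·2 = 864 cm³/s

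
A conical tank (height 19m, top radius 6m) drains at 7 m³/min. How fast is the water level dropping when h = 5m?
2527/(900π) ≈ 0.8937 m/min

r/h = 6/19, so r = (6/19)h
V = (1/3)πr²h = (1/3)π((6/19)h)²h = (12/361)πh³
dV/dh = (36/361)πh²
dh/dt = (dV/dt)/(dV/dh) = -7/((36/361)π·5²) = -2527/(900π) m/min
The level is dropping at 2527/(900π) ≈ 0.8937 m/min.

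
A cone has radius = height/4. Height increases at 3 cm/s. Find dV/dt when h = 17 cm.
867π/16 cm³/s

V = (1/3)π(h/4)²h = πh³/48
dV/dt = πh²/16 · 3
At h = 17: dV/dt = 867π/16 cm³/s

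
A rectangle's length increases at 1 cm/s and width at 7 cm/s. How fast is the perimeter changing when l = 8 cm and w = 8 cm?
16 cm/s

P = 2(l + w)
dP/dt = 2(dl/dt + dw/dt) = 2(1 + 7) = 16 cm/s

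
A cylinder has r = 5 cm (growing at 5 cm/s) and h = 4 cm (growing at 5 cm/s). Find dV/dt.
325π cm³/s

V = πr²h
dV/dt = 2πrh·dr/dt + πr²·dh/dt
= 2π(5)(4)(5) + π(5)²(5)
= 325π cm³/s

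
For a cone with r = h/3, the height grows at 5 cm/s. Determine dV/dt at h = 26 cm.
3380π/9 cm³/s

V = (1/3)π(h/3)²h = πh³/27
dV/dt = πh²/9 · 5
At h = 26: dV/dt = 3380π/9 cm³/s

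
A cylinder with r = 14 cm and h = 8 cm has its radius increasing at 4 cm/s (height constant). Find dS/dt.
288π cm²/s

S = 2πrh + 2πr² (lateral + bases)
dS/dt = (2πh + 4πr)·dr/dt = (2π·8 + 4π·14)·4
= 288π cm²/s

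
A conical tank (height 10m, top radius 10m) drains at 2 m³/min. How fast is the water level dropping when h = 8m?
1/(32π) ≈ 0.009947 m/min

r/h = 10/10, so r = h
V = (1/3)πr²h = (1/3)π(h)²h = (1/3)πh³
dV/dh = πh²
dh/dt = (dV/dt)/(dV/dh) = -2/(π·8²) = -1/(32π) m/min
The level is dropping at 1/(32π) ≈ 0.009947 m/min.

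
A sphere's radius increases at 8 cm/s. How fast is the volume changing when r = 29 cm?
26912π cm³/s

V = (4/3)πr³
dV/dt = dV/dr · dr/dt = 4πr² · 8
At r = 29: dV/dt = 26912π cm³/s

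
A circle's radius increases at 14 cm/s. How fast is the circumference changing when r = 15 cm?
28π cm/s

C = 2πr
dC/dt = 2π · dr/dt = 2π · 14 = 28π cm/s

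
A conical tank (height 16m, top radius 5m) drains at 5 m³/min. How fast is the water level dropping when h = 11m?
256/(605π) ≈ 0.1347 m/min

r/h = 5/16, so r = (5/16)h
V = (1/3)πr²h = (1/3)π((5/16)h)²h = (25/768)πh³
dV/dh = (25/256)πh²
dh/dt = (dV/dt)/(dV/dh) = -5/((25/256)π·11²) = -256/(605π) m/min
The level is dropping at 256/(605π) ≈ 0.1347 m/min.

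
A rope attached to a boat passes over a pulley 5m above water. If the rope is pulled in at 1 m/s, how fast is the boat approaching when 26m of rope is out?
26√651/651 ≈ 1.019 m/s

rope² = x² + 5²
x = √(26² - 5²) = √651
dx/dt = (rope/x) · d(rope)/dt = (26/√651) · (-1) = -26√651/651 m/s
The boat approaches at 26√651/651 ≈ 1.019 m/s.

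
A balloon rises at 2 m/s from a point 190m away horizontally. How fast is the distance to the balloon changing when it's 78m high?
39√10546/5273 ≈ 0.7595 m/s

z² = 190² + y²
z = √(190² + 78²) = 2√10546
dz/dt = y/z · dy/dt = 78/(2√10546) · 2 = 39√10546/5273 ≈ 0.7595 m/s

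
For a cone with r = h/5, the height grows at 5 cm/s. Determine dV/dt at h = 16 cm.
256π/5 cm³/s

V = (1/3)π(h/5)²h = πh³/75
dV/dt = πh²/25 · 5
At h = 16: dV/dt = 256π/5 cm³/s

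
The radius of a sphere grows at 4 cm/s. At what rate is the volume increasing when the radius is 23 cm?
8464π cm³/s

V = (4/3)πr³
dV/dt = dV/dr · dr/dt = 4πr² · 4
At r = 23: dV/dt = 8464π cm³/s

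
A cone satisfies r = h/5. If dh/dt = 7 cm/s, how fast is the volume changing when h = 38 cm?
10108π/25 cm³/s

V = (1/3)π(h/5)²h = πh³/75
dV/dt = πh²/25 · 7
At h = 38: dV/dt = 10108π/25 cm³/s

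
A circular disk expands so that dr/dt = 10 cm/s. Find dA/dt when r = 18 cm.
360π cm²/s

A = πr²
dA/dt = 2πr · dr/dt = 2π(18)(10) = 360π cm²/s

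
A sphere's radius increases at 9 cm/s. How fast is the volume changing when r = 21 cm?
15876π cm³/s

V = (4/3)πr³
dV/dt = dV/dr · dr/dt = 4πr² · 9
At r = 21: dV/dt = 15876π cm³/s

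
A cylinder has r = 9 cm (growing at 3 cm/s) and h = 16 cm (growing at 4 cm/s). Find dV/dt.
1188π cm³/s

V = πr²h
dV/dt = 2πrh·dr/dt + πr²·dh/dt
= 2π(9)(16)(3) + π(9)²(4)
= 1188π cm³/s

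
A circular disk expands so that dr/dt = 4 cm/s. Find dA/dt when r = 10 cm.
80π cm²/s

A = πr²
dA/dt = 2πr · dr/dt = 2π(10)(4) = 80π cm²/s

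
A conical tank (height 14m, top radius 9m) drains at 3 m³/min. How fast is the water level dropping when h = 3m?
196/(243π) ≈ 0.2567 m/min

r/h = 9/14, so r = (9/14)h
V = (1/3)πr²h = (1/3)π((9/14)h)²h = (27/196)πh³
dV/dh = (81/196)πh²
dh/dt = (dV/dt)/(dV/dh) = -3/((81/196)π·3²) = -196/(243π) m/min
The level is dropping at 196/(243π) ≈ 0.2567 m/min.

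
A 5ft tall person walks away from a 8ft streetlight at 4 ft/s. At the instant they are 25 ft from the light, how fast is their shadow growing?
20/3 ft/s

By similar triangles: 8/(x+s) = 5/s
Solving: s = 5x/3
ds/dt = 5/3 · dx/dt = 5/3 · 4 = 20/3 ft/s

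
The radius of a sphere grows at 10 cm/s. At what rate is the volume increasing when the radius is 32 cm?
40960π cm³/s

V = (4/3)πr³
dV/dt = dV/dr · dr/dt = 4πr² · 10
At r = 32: dV/dt = 40960π cm³/s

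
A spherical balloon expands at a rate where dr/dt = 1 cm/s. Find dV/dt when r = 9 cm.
324π cm³/s

V = (4/3)πr³
dV/dt = dV/dr · dr/dt = 4πr² · 1
At r = 9: dV/dt = 324π cm³/s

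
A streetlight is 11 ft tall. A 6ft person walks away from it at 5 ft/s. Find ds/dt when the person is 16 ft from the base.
6 ft/s

By similar triangles: 11/(x+s) = 6/s
Solving: s = 6x/5
ds/dt = 6/5 · dx/dt = 6/5 · 5 = 6 ft/s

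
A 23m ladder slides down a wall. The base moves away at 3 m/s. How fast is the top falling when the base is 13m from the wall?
13√10/20 ≈ 2.055 m/s

x² + y² = 23²
2x·dx/dt + 2y·dy/dt = 0
dy/dt = -x/y · dx/dt = -13/(6√10) · 3 = -13√10/20 m/s
The top is descending at 13√10/20 ≈ 2.055 m/s.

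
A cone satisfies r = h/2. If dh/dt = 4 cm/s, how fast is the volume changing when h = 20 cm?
400π cm³/s

V = (1/3)π(h/2)²h = πh³/12
dV/dt = πh²/4 · 4
At h = 20: dV/dt = 400π cm³/s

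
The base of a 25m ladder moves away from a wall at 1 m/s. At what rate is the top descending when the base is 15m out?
3/4 = 0.75 m/s

x² + y² = 25²
2x·dx/dt + 2y·dy/dt = 0
dy/dt = -x/y · dx/dt = -15/20 · 1 = -3/4 m/s
The top is descending at 3/4 = 0.75 m/s.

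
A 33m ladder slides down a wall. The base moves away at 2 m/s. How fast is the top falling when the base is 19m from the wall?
19√182/182 ≈ 1.408 m/s

x² + y² = 33²
2x·dx/dt + 2y·dy/dt = 0
dy/dt = -x/y · dx/dt = -19/(2√182) · 2 = -19√182/182 m/s
The top is descending at 19√182/182 ≈ 1.408 m/s.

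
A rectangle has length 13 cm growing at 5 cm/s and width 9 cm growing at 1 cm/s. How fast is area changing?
58 cm²/s

A = lw
dA/dt = w·dl/dt + l·dw/dt = 9·5 + 13·1 = 58 cm²/s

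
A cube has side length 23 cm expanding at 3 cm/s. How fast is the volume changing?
4761 cm³/s

V = s³
dV/dt = 3s² · ds/dt = 3·23²·3 = 4761 cm³/s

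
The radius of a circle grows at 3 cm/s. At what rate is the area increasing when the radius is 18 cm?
108π cm²/s

A = πr²
dA/dt = 2πr · dr/dt = 2π(18)(3) = 108π cm²/s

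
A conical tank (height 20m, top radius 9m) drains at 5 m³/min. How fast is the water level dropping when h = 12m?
125/(729π) ≈ 0.05458 m/min

r/h = 9/20, so r = (9/20)h
V = (1/3)πr²h = (1/3)π((9/20)h)²h = (27/400)πh³
dV/dh = (81/400)πh²
dh/dt = (dV/dt)/(dV/dh) = -5/((81/400)π·12²) = -125/(729π) m/min
The level is dropping at 125/(729π) ≈ 0.05458 m/min.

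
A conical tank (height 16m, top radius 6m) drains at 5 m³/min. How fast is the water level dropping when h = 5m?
64/(45π) ≈ 0.4527 m/min

r/h = 6/16, so r = (3/8)h
V = (1/3)πr²h = (1/3)π((3/8)h)²h = (3/64)πh³
dV/dh = (9/64)πh²
dh/dt = (dV/dt)/(dV/dh) = -5/((9/64)π·5²) = -64/(45π) m/min
The level is dropping at 64/(45π) ≈ 0.4527 m/min.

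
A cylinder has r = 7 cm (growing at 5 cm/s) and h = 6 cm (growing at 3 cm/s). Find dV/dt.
567π cm³/s

V = πr²h
dV/dt = 2πrh·dr/dt + πr²·dh/dt
= 2π(7)(6)(5) + π(7)²(3)
= 567π cm³/s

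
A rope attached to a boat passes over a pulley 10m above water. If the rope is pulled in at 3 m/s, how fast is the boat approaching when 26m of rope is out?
13/4 = 3.25 m/s

rope² = x² + 10²
x = √(26² - 10²) = 24
dx/dt = (rope/x) · d(rope)/dt = (26/24) · (-3) = -13/4 m/s
The boat approaches at 13/4 = 3.25 m/s.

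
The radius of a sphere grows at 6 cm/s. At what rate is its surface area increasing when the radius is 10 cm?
480π cm²/s

S = 4πr²
dS/dt = dS/dr · dr/dt = 8πr · 6
At r = 10: dS/dt = 480π cm²/s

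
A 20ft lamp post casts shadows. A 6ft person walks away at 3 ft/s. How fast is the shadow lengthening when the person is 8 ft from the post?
9/7 ft/s

By similar triangles: 20/(x+s) = 6/s
Solving: s = 6x/14
ds/dt = 6/14 · dx/dt = 3/7 · 3 = 9/7 ft/s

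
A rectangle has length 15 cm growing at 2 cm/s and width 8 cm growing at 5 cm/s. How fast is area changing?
91 cm²/s

A = lw
dA/dt = w·dl/dt + l·dw/dt = 8·2 + 15·5 = 91 cm²/s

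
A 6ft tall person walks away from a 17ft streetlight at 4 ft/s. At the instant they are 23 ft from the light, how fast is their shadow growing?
24/11 ft/s

By similar triangles: 17/(x+s) = 6/s
Solving: s = 6x/11
ds/dt = 6/11 · dx/dt = 6/11 · 4 = 24/11 ft/s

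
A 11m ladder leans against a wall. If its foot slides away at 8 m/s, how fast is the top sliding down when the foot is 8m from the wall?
64√57/57 ≈ 8.477 m/s

x² + y² = 11²
2x·dx/dt + 2y·dy/dt = 0
dy/dt = -x/y · dx/dt = -8/√57 · 8 = -64√57/57 m/s
The top is descending at 64√57/57 ≈ 8.477 m/s.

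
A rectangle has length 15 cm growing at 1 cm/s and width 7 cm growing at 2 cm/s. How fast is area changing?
37 cm²/s

A = lw
dA/dt = w·dl/dt + l·dw/dt = 7·1 + 15·2 = 37 cm²/s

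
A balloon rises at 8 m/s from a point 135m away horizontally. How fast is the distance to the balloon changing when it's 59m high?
236√21706/10853 ≈ 3.204 m/s

z² = 135² + y²
z = √(135² + 59²) = √21706
dz/dt = y/z · dy/dt = 59/√21706 · 8 = 236√21706/10853 ≈ 3.204 m/s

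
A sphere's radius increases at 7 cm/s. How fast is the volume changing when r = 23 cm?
14812π cm³/s

V = (4/3)πr³
dV/dt = dV/dr · dr/dt = 4πr² · 7
At r = 23: dV/dt = 14812π cm³/s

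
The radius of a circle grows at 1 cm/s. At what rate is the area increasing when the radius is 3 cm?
6π cm²/s

A = πr²
dA/dt = 2πr · dr/dt = 2π(3)(1) = 6π cm²/s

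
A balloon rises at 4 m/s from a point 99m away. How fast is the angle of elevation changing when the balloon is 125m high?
0.015575 rad/s

tan(θ) = y/99
sec²(θ) · dθ/dt = (1/99) · dy/dt
dθ/dt = cos²(θ)/99 · 4 = 99/(99² + 125²) · 4
dθ/dt = 0.015575 rad/s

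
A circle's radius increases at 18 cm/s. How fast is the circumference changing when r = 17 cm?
36π cm/s

C = 2πr
dC/dt = 2π · dr/dt = 2π · 18 = 36π cm/s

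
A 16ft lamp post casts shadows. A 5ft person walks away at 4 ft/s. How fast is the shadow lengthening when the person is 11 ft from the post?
20/11 ft/s

By similar triangles: 16/(x+s) = 5/s
Solving: s = 5x/11
ds/dt = 5/11 · dx/dt = 5/11 · 4 = 20/11 ft/s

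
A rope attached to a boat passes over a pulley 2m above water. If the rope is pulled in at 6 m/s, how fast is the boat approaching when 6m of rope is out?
9√2/2 ≈ 6.364 m/s

rope² = x² + 2²
x = √(6² - 2²) = 4√2
dx/dt = (rope/x) · d(rope)/dt = (6/(4√2)) · (-6) = -9√2/2 m/s
The boat approaches at 9√2/2 ≈ 6.364 m/s.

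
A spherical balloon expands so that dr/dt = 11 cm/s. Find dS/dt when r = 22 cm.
1936π cm²/s

S = 4πr²
dS/dt = dS/dr · dr/dt = 8πr · 11
At r = 22: dS/dt = 1936π cm²/s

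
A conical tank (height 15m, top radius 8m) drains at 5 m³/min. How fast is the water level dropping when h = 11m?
1125/(7744π) ≈ 0.04624 m/min

r/h = 8/15, so r = (8/15)h
V = (1/3)πr²h = (1/3)π((8/15)h)²h = (64/675)πh³
dV/dh = (64/225)πh²
dh/dt = (dV/dt)/(dV/dh) = -5/((64/225)π·11²) = -1125/(7744π) m/min
The level is dropping at 1125/(7744π) ≈ 0.04624 m/min.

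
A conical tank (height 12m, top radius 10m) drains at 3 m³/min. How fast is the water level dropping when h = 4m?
27/(100π) ≈ 0.08594 m/min

r/h = 10/12, so r = (5/6)h
V = (1/3)πr²h = (1/3)π((5/6)h)²h = (25/108)πh³
dV/dh = (25/36)πh²
dh/dt = (dV/dt)/(dV/dh) = -3/((25/36)π·4²) = -27/(100π) m/min
The level is dropping at 27/(100π) ≈ 0.08594 m/min.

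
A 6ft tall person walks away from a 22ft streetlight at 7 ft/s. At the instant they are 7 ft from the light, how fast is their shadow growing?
21/8 ft/s

By similar triangles: 22/(x+s) = 6/s
Solving: s = 6x/16
ds/dt = 6/16 · dx/dt = 3/8 · 7 = 21/8 ft/s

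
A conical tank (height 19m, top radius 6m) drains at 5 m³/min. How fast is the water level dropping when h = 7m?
1805/(1764π) ≈ 0.3257 m/min

r/h = 6/19, so r = (6/19)h
V = (1/3)πr²h = (1/3)π((6/19)h)²h = (12/361)πh³
dV/dh = (36/361)πh²
dh/dt = (dV/dt)/(dV/dh) = -5/((36/361)π·7²) = -1805/(1764π) m/min
The level is dropping at 1805/(1764π) ≈ 0.3257 m/min.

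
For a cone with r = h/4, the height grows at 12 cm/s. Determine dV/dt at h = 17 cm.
867π/4 cm³/s

V = (1/3)π(h/4)²h = πh³/48
dV/dt = πh²/16 · 12
At h = 17: dV/dt = 867π/4 cm³/s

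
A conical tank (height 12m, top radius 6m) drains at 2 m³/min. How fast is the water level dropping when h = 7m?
8/(49π) ≈ 0.05197 m/min

r/h = 6/12, so r = (1/2)h
V = (1/3)πr²h = (1/3)π((1/2)h)²h = (1/12)πh³
dV/dh = (1/4)πh²
dh/dt = (dV/dt)/(dV/dh) = -2/((1/4)π·7²) = -8/(49π) m/min
The level is dropping at 8/(49π) ≈ 0.05197 m/min.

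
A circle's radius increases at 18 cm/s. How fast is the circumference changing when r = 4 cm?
36π cm/s

C = 2πr
dC/dt = 2π · dr/dt = 2π · 18 = 36π cm/s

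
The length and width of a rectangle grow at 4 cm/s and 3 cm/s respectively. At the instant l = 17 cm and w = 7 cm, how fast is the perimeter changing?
14 cm/s

P = 2(l + w)
dP/dt = 2(dl/dt + dw/dt) = 2(4 + 3) = 14 cm/s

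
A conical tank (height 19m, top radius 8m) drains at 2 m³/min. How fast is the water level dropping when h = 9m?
361/(2592π) ≈ 0.04433 m/min

r/h = 8/19, so r = (8/19)h
V = (1/3)πr²h = (1/3)π((8/19)h)²h = (64/1083)πh³
dV/dh = (64/361)πh²
dh/dt = (dV/dt)/(dV/dh) = -2/((64/361)π·9²) = -361/(2592π) m/min
The level is dropping at 361/(2592π) ≈ 0.04433 m/min.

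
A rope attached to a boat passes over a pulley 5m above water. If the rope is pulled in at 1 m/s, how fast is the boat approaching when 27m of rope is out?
27√11/88 ≈ 1.018 m/s

rope² = x² + 5²
x = √(27² - 5²) = 8√11
dx/dt = (rope/x) · d(rope)/dt = (27/(8√11)) · (-1) = -27√11/88 m/s
The boat approaches at 27√11/88 ≈ 1.018 m/s.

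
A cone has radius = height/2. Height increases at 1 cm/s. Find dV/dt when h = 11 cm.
121π/4 cm³/s

V = (1/3)π(h/2)²h = πh³/12
dV/dt = πh²/4 · 1
At h = 11: dV/dt = 121π/4 cm³/s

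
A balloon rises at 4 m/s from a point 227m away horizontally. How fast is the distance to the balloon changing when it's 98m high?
392√61133/61133 ≈ 1.585 m/s

z² = 227² + y²
z = √(227² + 98²) = √61133
dz/dt = y/z · dy/dt = 98/√61133 · 4 = 392√61133/61133 ≈ 1.585 m/s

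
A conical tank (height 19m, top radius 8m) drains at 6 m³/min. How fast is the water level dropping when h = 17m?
1083/(9248π) ≈ 0.03728 m/min

r/h = 8/19, so r = (8/19)h
V = (1/3)πr²h = (1/3)π((8/19)h)²h = (64/1083)πh³
dV/dh = (64/361)πh²
dh/dt = (dV/dt)/(dV/dh) = -6/((64/361)π·17²) = -1083/(9248π) m/min
The level is dropping at 1083/(9248π) ≈ 0.03728 m/min.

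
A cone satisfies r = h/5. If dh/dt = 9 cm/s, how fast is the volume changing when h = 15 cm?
81π cm³/s

V = (1/3)π(h/5)²h = πh³/75
dV/dt = πh²/25 · 9
At h = 15: dV/dt = 81π cm³/s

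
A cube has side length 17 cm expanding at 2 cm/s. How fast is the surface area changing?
408 cm²/s

A = 6s²
dA/dt = 12s · ds/dt = 12·17·2 = 408 cm²/s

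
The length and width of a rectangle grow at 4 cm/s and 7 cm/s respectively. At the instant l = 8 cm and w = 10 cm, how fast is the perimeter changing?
22 cm/s

P = 2(l + w)
dP/dt = 2(dl/dt + dw/dt) = 2(4 + 7) = 22 cm/s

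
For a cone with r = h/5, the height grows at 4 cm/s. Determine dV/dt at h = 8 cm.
256π/25 cm³/s

V = (1/3)π(h/5)²h = πh³/75
dV/dt = πh²/25 · 4
At h = 8: dV/dt = 256π/25 cm³/s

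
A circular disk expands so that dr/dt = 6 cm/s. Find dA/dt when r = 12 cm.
144π cm²/s

A = πr²
dA/dt = 2πr · dr/dt = 2π(12)(6) = 144π cm²/s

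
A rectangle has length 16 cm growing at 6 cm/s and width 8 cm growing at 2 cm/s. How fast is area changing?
80 cm²/s

A = lw
dA/dt = w·dl/dt + l·dw/dt = 8·6 + 16·2 = 80 cm²/s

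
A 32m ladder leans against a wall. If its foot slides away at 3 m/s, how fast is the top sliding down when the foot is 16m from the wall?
√3 ≈ 1.732 m/s

x² + y² = 32²
2x·dx/dt + 2y·dy/dt = 0
dy/dt = -x/y · dx/dt = -16/(16√3) · 3 = -√3 m/s
The top is descending at √3 ≈ 1.732 m/s.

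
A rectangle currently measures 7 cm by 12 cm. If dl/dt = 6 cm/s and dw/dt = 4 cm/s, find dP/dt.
20 cm/s

P = 2(l + w)
dP/dt = 2(dl/dt + dw/dt) = 2(6 + 4) = 20 cm/s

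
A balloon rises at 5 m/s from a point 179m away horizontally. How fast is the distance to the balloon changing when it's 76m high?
380√37817/37817 ≈ 1.954 m/s

z² = 179² + y²
z = √(179² + 76²) = √37817
dz/dt = y/z · dy/dt = 76/√37817 · 5 = 380√37817/37817 ≈ 1.954 m/s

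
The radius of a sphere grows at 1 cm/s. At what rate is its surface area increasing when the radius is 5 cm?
40π cm²/s

S = 4πr²
dS/dt = dS/dr · dr/dt = 8πr · 1
At r = 5: dS/dt = 40π cm²/s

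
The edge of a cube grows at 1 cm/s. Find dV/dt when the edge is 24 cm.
1728 cm³/s

V = s³
dV/dt = 3s² · ds/dt = 3·24²·1 = 1728 cm³/s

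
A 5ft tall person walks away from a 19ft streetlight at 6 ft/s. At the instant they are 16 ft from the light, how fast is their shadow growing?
15/7 ft/s

By similar triangles: 19/(x+s) = 5/s
Solving: s = 5x/14
ds/dt = 5/14 · dx/dt = 5/14 · 6 = 15/7 ft/s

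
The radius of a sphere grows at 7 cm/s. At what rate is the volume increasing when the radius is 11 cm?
3388π cm³/s

V = (4/3)πr³
dV/dt = dV/dr · dr/dt = 4πr² · 7
At r = 11: dV/dt = 3388π cm³/s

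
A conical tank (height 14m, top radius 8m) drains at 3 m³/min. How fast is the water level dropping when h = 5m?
147/(400π) ≈ 0.117 m/min

r/h = 8/14, so r = (4/7)h
V = (1/3)πr²h = (1/3)π((4/7)h)²h = (16/147)πh³
dV/dh = (16/49)πh²
dh/dt = (dV/dt)/(dV/dh) = -3/((16/49)π·5²) = -147/(400π) m/min
The level is dropping at 147/(400π) ≈ 0.117 m/min.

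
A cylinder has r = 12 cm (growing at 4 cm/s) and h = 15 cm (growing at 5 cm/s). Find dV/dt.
2160π cm³/s

V = πr²h
dV/dt = 2πrh·dr/dt + πr²·dh/dt
= 2π(12)(15)(4) + π(12)²(5)
= 2160π cm³/s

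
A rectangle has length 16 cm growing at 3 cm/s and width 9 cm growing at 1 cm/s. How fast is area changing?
43 cm²/s

A = lw
dA/dt = w·dl/dt + l·dw/dt = 9·3 + 16·1 = 43 cm²/s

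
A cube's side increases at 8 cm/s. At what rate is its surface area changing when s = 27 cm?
2592 cm²/s

A = 6s²
dA/dt = 12s · ds/dt = 12·27·8 = 2592 cm²/s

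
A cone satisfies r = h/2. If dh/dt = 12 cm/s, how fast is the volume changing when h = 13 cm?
507π cm³/s

V = (1/3)π(h/2)²h = πh³/12
dV/dt = πh²/4 · 12
At h = 13: dV/dt = 507π cm³/s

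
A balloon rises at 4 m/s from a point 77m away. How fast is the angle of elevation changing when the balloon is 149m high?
0.010949 rad/s

tan(θ) = y/77
sec²(θ) · dθ/dt = (1/77) · dy/dt
dθ/dt = cos²(θ)/77 · 4 = 77/(77² + 149²) · 4
dθ/dt = 0.010949 rad/s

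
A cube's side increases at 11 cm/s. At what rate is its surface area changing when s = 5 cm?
660 cm²/s

A = 6s²
dA/dt = 12s · ds/dt = 12·5·11 = 660 cm²/s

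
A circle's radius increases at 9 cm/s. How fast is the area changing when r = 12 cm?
216π cm²/s

A = πr²
dA/dt = 2πr · dr/dt = 2π(12)(9) = 216π cm²/s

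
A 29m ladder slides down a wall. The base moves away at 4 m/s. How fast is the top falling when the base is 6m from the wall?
24√805/805 ≈ 0.8459 m/s

x² + y² = 29²
2x·dx/dt + 2y·dy/dt = 0
dy/dt = -x/y · dx/dt = -6/√805 · 4 = -24√805/805 m/s
The top is descending at 24√805/805 ≈ 0.8459 m/s.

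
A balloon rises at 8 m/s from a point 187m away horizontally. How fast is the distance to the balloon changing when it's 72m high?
576√40153/40153 ≈ 2.875 m/s

z² = 187² + y²
z = √(187² + 72²) = √40153
dz/dt = y/z · dy/dt = 72/√40153 · 8 = 576√40153/40153 ≈ 2.875 m/s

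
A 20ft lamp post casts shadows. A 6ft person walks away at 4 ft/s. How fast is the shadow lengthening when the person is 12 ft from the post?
12/7 ft/s

By similar triangles: 20/(x+s) = 6/s
Solving: s = 6x/14
ds/dt = 6/14 · dx/dt = 3/7 · 4 = 12/7 ft/s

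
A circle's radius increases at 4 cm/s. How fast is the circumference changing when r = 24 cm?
8π cm/s

C = 2πr
dC/dt = 2π · dr/dt = 2π · 4 = 8π cm/s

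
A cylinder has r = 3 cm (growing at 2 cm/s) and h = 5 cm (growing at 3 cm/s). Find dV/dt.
87π cm³/s

V = πr²h
dV/dt = 2πrh·dr/dt + πr²·dh/dt
= 2π(3)(5)(2) + π(3)²(3)
= 87π cm³/s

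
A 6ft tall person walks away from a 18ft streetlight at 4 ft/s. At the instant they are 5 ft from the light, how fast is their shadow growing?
2 ft/s

By similar triangles: 18/(x+s) = 6/s
Solving: s = 6x/12
ds/dt = 6/12 · dx/dt = 1/2 · 4 = 2 ft/s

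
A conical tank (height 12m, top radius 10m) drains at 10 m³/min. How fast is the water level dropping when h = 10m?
18/(125π) ≈ 0.04584 m/min

r/h = 10/12, so r = (5/6)h
V = (1/3)πr²h = (1/3)π((5/6)h)²h = (25/108)πh³
dV/dh = (25/36)πh²
dh/dt = (dV/dt)/(dV/dh) = -10/((25/36)π·10²) = -18/(125π) m/min
The level is dropping at 18/(125π) ≈ 0.04584 m/min.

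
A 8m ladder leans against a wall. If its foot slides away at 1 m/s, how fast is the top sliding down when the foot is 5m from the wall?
5√39/39 ≈ 0.8006 m/s

x² + y² = 8²
2x·dx/dt + 2y·dy/dt = 0
dy/dt = -x/y · dx/dt = -5/√39 · 1 = -5√39/39 m/s
The top is descending at 5√39/39 ≈ 0.8006 m/s.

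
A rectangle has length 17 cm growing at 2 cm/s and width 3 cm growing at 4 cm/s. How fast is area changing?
74 cm²/s

A = lw
dA/dt = w·dl/dt + l·dw/dt = 3·2 + 17·4 = 74 cm²/s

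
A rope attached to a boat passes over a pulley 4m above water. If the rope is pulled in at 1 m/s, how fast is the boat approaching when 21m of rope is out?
21√17/85 ≈ 1.019 m/s

rope² = x² + 4²
x = √(21² - 4²) = 5√17
dx/dt = (rope/x) · d(rope)/dt = (21/(5√17)) · (-1) = -21√17/85 m/s
The boat approaches at 21√17/85 ≈ 1.019 m/s.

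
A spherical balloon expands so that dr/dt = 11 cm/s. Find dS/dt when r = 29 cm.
2552π cm²/s

S = 4πr²
dS/dt = dS/dr · dr/dt = 8πr · 11
At r = 29: dS/dt = 2552π cm²/s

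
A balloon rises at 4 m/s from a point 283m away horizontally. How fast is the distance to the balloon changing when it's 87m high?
174√87658/43829 ≈ 1.175 m/s

z² = 283² + y²
z = √(283² + 87²) = √87658
dz/dt = y/z · dy/dt = 87/√87658 · 4 = 174√87658/43829 ≈ 1.175 m/s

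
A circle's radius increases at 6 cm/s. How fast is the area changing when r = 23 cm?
276π cm²/s

A = πr²
dA/dt = 2πr · dr/dt = 2π(23)(6) = 276π cm²/s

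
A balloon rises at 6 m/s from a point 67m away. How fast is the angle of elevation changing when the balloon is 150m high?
0.014895 rad/s

tan(θ) = y/67
sec²(θ) · dθ/dt = (1/67) · dy/dt
dθ/dt = cos²(θ)/67 · 6 = 67/(67² + 150²) · 6
dθ/dt = 0.014895 rad/s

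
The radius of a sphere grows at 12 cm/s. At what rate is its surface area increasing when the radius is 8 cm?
768π cm²/s

S = 4πr²
dS/dt = dS/dr · dr/dt = 8πr · 12
At r = 8: dS/dt = 768π cm²/s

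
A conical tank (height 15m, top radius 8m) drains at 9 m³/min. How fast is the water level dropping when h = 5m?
81/(64π) ≈ 0.4029 m/min

r/h = 8/15, so r = (8/15)h
V = (1/3)πr²h = (1/3)π((8/15)h)²h = (64/675)πh³
dV/dh = (64/225)πh²
dh/dt = (dV/dt)/(dV/dh) = -9/((64/225)π·5²) = -81/(64π) m/min
The level is dropping at 81/(64π) ≈ 0.4029 m/min.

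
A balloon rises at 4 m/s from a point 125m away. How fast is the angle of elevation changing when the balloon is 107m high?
0.018468 rad/s

tan(θ) = y/125
sec²(θ) · dθ/dt = (1/125) · dy/dt
dθ/dt = cos²(θ)/125 · 4 = 125/(125² + 107²) · 4
dθ/dt = 0.018468 rad/s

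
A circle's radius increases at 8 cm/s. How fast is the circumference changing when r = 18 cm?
16π cm/s

C = 2πr
dC/dt = 2π · dr/dt = 2π · 8 = 16π cm/s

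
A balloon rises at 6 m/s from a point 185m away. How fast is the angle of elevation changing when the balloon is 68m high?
0.028572 rad/s

tan(θ) = y/185
sec²(θ) · dθ/dt = (1/185) · dy/dt
dθ/dt = cos²(θ)/185 · 6 = 185/(185² + 68²) · 6
dθ/dt = 0.028572 rad/s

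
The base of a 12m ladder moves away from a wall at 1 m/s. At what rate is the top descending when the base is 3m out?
√15/15 ≈ 0.2582 m/s

x² + y² = 12²
2x·dx/dt + 2y·dy/dt = 0
dy/dt = -x/y · dx/dt = -3/(3√15) · 1 = -√15/15 m/s
The top is descending at √15/15 ≈ 0.2582 m/s.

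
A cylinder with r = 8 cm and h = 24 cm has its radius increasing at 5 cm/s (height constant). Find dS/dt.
400π cm²/s

S = 2πrh + 2πr² (lateral + bases)
dS/dt = (2πh + 4πr)·dr/dt = (2π·24 + 4π·8)·5
= 400π cm²/s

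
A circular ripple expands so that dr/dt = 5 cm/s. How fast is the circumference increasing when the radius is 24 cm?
10π cm/s

C = 2πr
dC/dt = 2π · dr/dt = 2π · 5 = 10π cm/s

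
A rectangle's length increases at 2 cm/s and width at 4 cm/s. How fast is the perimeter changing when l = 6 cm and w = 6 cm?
12 cm/s

P = 2(l + w)
dP/dt = 2(dl/dt + dw/dt) = 2(2 + 4) = 12 cm/s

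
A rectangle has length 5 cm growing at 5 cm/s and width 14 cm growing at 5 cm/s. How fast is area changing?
95 cm²/s

A = lw
dA/dt = w·dl/dt + l·dw/dt = 14·5 + 5·5 = 95 cm²/s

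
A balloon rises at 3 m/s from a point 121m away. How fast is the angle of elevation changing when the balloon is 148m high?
0.009933 rad/s

tan(θ) = y/121
sec²(θ) · dθ/dt = (1/121) · dy/dt
dθ/dt = cos²(θ)/121 · 3 = 121/(121² + 148²) · 3
dθ/dt = 0.009933 rad/s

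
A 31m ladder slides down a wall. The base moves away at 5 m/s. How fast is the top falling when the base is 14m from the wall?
14√85/51 ≈ 2.531 m/s

x² + y² = 31²
2x·dx/dt + 2y·dy/dt = 0
dy/dt = -x/y · dx/dt = -14/(3√85) · 5 = -14√85/51 m/s
The top is descending at 14√85/51 ≈ 2.531 m/s.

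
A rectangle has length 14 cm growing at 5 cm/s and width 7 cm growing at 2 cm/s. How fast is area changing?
63 cm²/s

A = lw
dA/dt = w·dl/dt + l·dw/dt = 7·5 + 14·2 = 63 cm²/s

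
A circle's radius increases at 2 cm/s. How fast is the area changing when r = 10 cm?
40π cm²/s

A = πr²
dA/dt = 2πr · dr/dt = 2π(10)(2) = 40π cm²/s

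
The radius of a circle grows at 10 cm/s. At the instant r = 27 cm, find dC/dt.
20π cm/s

C = 2πr
dC/dt = 2π · dr/dt = 2π · 10 = 20π cm/s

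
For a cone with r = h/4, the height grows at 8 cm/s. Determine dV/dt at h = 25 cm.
625π/2 cm³/s

V = (1/3)π(h/4)²h = πh³/48
dV/dt = πh²/16 · 8
At h = 25: dV/dt = 625π/2 cm³/s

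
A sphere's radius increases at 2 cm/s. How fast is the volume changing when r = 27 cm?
5832π cm³/s

V = (4/3)πr³
dV/dt = dV/dr · dr/dt = 4πr² · 2
At r = 27: dV/dt = 5832π cm³/s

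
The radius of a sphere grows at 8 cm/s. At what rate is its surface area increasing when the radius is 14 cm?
896π cm²/s

S = 4πr²
dS/dt = dS/dr · dr/dt = 8πr · 8
At r = 14: dS/dt = 896π cm²/s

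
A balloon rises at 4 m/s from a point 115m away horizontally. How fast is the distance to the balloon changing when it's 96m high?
384√22441/22441 ≈ 2.563 m/s

z² = 115² + y²
z = √(115² + 96²) = √22441
dz/dt = y/z · dy/dt = 96/√22441 · 4 = 384√22441/22441 ≈ 2.563 m/s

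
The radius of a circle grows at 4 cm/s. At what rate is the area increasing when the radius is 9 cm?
72π cm²/s

A = πr²
dA/dt = 2πr · dr/dt = 2π(9)(4) = 72π cm²/s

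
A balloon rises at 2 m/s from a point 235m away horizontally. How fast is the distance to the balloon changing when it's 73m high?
73√60554/30277 ≈ 0.5933 m/s

z² = 235² + y²
z = √(235² + 73²) = √60554
dz/dt = y/z · dy/dt = 73/√60554 · 2 = 73√60554/30277 ≈ 0.5933 m/s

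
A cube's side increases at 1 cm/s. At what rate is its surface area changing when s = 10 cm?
120 cm²/s

A = 6s²
dA/dt = 12s · ds/dt = 12·10·1 = 120 cm²/s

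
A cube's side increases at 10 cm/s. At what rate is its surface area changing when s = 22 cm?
2640 cm²/s

A = 6s²
dA/dt = 12s · ds/dt = 12·22·10 = 2640 cm²/s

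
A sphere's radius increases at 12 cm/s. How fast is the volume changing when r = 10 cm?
4800π cm³/s

V = (4/3)πr³
dV/dt = dV/dr · dr/dt = 4πr² · 12
At r = 10: dV/dt = 4800π cm³/s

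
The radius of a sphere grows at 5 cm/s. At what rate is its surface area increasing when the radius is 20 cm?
800π cm²/s

S = 4πr²
dS/dt = dS/dr · dr/dt = 8πr · 5
At r = 20: dS/dt = 800π cm²/s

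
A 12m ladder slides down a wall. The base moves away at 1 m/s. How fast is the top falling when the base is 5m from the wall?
5√119/119 ≈ 0.4583 m/s

x² + y² = 12²
2x·dx/dt + 2y·dy/dt = 0
dy/dt = -x/y · dx/dt = -5/√119 · 1 = -5√119/119 m/s
The top is descending at 5√119/119 ≈ 0.4583 m/s.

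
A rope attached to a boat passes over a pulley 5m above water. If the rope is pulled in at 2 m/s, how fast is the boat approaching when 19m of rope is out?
19√21/42 ≈ 2.073 m/s

rope² = x² + 5²
x = √(19² - 5²) = 4√21
dx/dt = (rope/x) · d(rope)/dt = (19/(4√21)) · (-2) = -19√21/42 m/s
The boat approaches at 19√21/42 ≈ 2.073 m/s.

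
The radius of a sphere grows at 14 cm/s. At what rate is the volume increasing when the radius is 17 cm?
16184π cm³/s

V = (4/3)πr³
dV/dt = dV/dr · dr/dt = 4πr² · 14
At r = 17: dV/dt = 16184π cm³/s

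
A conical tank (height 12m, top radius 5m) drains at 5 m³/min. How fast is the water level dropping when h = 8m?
9/(20π) ≈ 0.1432 m/min

r/h = 5/12, so r = (5/12)h
V = (1/3)πr²h = (1/3)π((5/12)h)²h = (25/432)πh³
dV/dh = (25/144)πh²
dh/dt = (dV/dt)/(dV/dh) = -5/((25/144)π·8²) = -9/(20π) m/min
The level is dropping at 9/(20π) ≈ 0.1432 m/min.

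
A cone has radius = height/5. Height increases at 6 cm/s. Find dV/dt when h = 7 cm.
294π/25 cm³/s

V = (1/3)π(h/5)²h = πh³/75
dV/dt = πh²/25 · 6
At h = 7: dV/dt = 294π/25 cm³/s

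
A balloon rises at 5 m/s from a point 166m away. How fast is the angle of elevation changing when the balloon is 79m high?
0.024558 rad/s

tan(θ) = y/166
sec²(θ) · dθ/dt = (1/166) · dy/dt
dθ/dt = cos²(θ)/166 · 5 = 166/(166² + 79²) · 5
dθ/dt = 0.024558 rad/s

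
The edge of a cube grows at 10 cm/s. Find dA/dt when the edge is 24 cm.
2880 cm²/s

A = 6s²
dA/dt = 12s · ds/dt = 12·24·10 = 2880 cm²/s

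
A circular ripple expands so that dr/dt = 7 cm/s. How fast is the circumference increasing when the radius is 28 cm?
14π cm/s

C = 2πr
dC/dt = 2π · dr/dt = 2π · 7 = 14π cm/s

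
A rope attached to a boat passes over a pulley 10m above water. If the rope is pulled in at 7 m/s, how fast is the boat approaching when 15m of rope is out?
21√5/5 ≈ 9.391 m/s

rope² = x² + 10²
x = √(15² - 10²) = 5√5
dx/dt = (rope/x) · d(rope)/dt = (15/(5√5)) · (-7) = -21√5/5 m/s
The boat approaches at 21√5/5 ≈ 9.391 m/s.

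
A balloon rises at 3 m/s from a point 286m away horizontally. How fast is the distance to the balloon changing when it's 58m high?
87√21290/21290 ≈ 0.5963 m/s

z² = 286² + y²
z = √(286² + 58²) = 2√21290
dz/dt = y/z · dy/dt = 58/(2√21290) · 3 = 87√21290/21290 ≈ 0.5963 m/s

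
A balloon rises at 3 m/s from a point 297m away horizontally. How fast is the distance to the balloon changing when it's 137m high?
411√106978/106978 ≈ 1.257 m/s

z² = 297² + y²
z = √(297² + 137²) = √106978
dz/dt = y/z · dy/dt = 137/√106978 · 3 = 411√106978/106978 ≈ 1.257 m/s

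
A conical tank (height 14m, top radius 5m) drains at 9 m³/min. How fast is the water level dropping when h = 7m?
36/(25π) ≈ 0.4584 m/min

r/h = 5/14, so r = (5/14)h
V = (1/3)πr²h = (1/3)π((5/14)h)²h = (25/588)πh³
dV/dh = (25/196)πh²
dh/dt = (dV/dt)/(dV/dh) = -9/((25/196)π·7²) = -36/(25π) m/min
The level is dropping at 36/(25π) ≈ 0.4584 m/min.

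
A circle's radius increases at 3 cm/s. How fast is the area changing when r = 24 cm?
144π cm²/s

A = πr²
dA/dt = 2πr · dr/dt = 2π(24)(3) = 144π cm²/s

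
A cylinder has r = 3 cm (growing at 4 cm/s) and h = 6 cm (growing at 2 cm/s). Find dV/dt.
162π cm³/s

V = πr²h
dV/dt = 2πrh·dr/dt + πr²·dh/dt
= 2π(3)(6)(4) + π(3)²(2)
= 162π cm³/s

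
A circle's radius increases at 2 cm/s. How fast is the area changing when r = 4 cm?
16π cm²/s

A = πr²
dA/dt = 2πr · dr/dt = 2π(4)(2) = 16π cm²/s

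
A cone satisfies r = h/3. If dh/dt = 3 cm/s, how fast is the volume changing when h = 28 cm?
784π/3 cm³/s

V = (1/3)π(h/3)²h = πh³/27
dV/dt = πh²/9 · 3
At h = 28: dV/dt = 784π/3 cm³/s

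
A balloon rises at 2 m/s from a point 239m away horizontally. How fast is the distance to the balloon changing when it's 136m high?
272√75617/75617 ≈ 0.9891 m/s

z² = 239² + y²
z = √(239² + 136²) = √75617
dz/dt = y/z · dy/dt = 136/√75617 · 2 = 272√75617/75617 ≈ 0.9891 m/s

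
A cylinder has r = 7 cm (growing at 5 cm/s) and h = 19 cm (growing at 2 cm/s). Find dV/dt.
1428π cm³/s

V = πr²h
dV/dt = 2πrh·dr/dt + πr²·dh/dt
= 2π(7)(19)(5) + π(7)²(2)
= 1428π cm³/s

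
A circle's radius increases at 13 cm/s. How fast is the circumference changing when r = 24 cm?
26π cm/s

C = 2πr
dC/dt = 2π · dr/dt = 2π · 13 = 26π cm/s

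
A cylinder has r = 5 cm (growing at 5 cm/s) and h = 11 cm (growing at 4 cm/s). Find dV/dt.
650π cm³/s

V = πr²h
dV/dt = 2πrh·dr/dt + πr²·dh/dt
= 2π(5)(11)(5) + π(5)²(4)
= 650π cm³/s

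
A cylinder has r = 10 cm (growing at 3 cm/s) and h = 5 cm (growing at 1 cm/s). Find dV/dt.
400π cm³/s

V = πr²h
dV/dt = 2πrh·dr/dt + πr²·dh/dt
= 2π(10)(5)(3) + π(10)²(1)
= 400π cm³/s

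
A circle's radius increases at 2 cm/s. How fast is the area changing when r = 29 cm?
116π cm²/s

A = πr²
dA/dt = 2πr · dr/dt = 2π(29)(2) = 116π cm²/s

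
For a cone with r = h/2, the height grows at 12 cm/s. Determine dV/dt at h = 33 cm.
3267π cm³/s

V = (1/3)π(h/2)²h = πh³/12
dV/dt = πh²/4 · 12
At h = 33: dV/dt = 3267π cm³/s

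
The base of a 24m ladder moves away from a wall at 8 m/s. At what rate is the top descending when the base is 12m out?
8√3/3 ≈ 4.619 m/s

x² + y² = 24²
2x·dx/dt + 2y·dy/dt = 0
dy/dt = -x/y · dx/dt = -12/(12√3) · 8 = -8√3/3 m/s
The top is descending at 8√3/3 ≈ 4.619 m/s.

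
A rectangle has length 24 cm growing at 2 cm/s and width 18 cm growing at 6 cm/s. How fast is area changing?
180 cm²/s

A = lw
dA/dt = w·dl/dt + l·dw/dt = 18·2 + 24·6 = 180 cm²/s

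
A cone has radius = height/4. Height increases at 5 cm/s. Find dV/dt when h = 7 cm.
245π/16 cm³/s

V = (1/3)π(h/4)²h = πh³/48
dV/dt = πh²/16 · 5
At h = 7: dV/dt = 245π/16 cm³/s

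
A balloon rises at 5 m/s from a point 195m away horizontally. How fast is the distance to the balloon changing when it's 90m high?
6√205/41 ≈ 2.095 m/s

z² = 195² + y²
z = √(195² + 90²) = 15√205
dz/dt = y/z · dy/dt = 90/(15√205) · 5 = 6√205/41 ≈ 2.095 m/s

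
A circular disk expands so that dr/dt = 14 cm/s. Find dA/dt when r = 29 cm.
812π cm²/s

A = πr²
dA/dt = 2πr · dr/dt = 2π(29)(14) = 812π cm²/s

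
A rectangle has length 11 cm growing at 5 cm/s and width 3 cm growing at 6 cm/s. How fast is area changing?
81 cm²/s

A = lw
dA/dt = w·dl/dt + l·dw/dt = 3·5 + 11·6 = 81 cm²/s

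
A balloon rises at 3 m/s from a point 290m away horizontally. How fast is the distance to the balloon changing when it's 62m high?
93√21986/21986 ≈ 0.6272 m/s

z² = 290² + y²
z = √(290² + 62²) = 2√21986
dz/dt = y/z · dy/dt = 62/(2√21986) · 3 = 93√21986/21986 ≈ 0.6272 m/s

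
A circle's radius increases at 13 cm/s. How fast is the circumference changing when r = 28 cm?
26π cm/s

C = 2πr
dC/dt = 2π · dr/dt = 2π · 13 = 26π cm/s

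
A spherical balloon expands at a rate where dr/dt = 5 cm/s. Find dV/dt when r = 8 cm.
1280π cm³/s

V = (4/3)πr³
dV/dt = dV/dr · dr/dt = 4πr² · 5
At r = 8: dV/dt = 1280π cm³/s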